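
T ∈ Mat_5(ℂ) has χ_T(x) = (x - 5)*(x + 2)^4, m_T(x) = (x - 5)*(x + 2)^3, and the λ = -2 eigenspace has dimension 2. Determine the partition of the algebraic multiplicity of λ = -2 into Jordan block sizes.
Block sizes for λ = -2: [3, 1]

Step 1 — from the characteristic polynomial, algebraic multiplicity of λ = -2 is 4. From dim ker(T − (-2)·I) = 2, there are exactly 2 Jordan blocks for λ = -2.
Step 2 — from the minimal polynomial, the factor (x + 2)^3 tells us the largest block for λ = -2 has size 3.
Step 3 — with total size 4, 2 blocks, and largest block 3, the block sizes (in nonincreasing order) are [3, 1].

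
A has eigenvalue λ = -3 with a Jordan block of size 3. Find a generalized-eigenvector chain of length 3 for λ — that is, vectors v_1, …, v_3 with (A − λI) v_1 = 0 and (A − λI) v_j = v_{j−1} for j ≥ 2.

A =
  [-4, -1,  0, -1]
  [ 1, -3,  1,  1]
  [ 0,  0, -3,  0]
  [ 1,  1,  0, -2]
A Jordan chain for λ = -3 of length 3:
v_1 = (-1, 0, 0, 1)ᵀ
v_2 = (-1, 1, 0, 1)ᵀ
v_3 = (1, 0, 0, 0)ᵀ

Let N = A − (-3)·I. We want v_3 with N^3 v_3 = 0 but N^2 v_3 ≠ 0; then v_{j-1} := N · v_j for j = 3, …, 2.

Pick v_3 = (1, 0, 0, 0)ᵀ.
Then v_2 = N · v_3 = (-1, 1, 0, 1)ᵀ.
Then v_1 = N · v_2 = (-1, 0, 0, 1)ᵀ.

Sanity check: (A − (-3)·I) v_1 = (0, 0, 0, 0)ᵀ = 0. ✓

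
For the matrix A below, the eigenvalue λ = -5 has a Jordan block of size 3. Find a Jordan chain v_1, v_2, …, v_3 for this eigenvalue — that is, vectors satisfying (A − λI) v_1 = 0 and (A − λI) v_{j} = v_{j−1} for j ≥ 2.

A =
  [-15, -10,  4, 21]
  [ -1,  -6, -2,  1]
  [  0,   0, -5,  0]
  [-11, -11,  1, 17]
A Jordan chain for λ = -5 of length 3:
v_1 = (1, -1, 0, 0)ᵀ
v_2 = (4, -2, 0, 1)ᵀ
v_3 = (0, 0, 1, 0)ᵀ

Let N = A − (-5)·I. We want v_3 with N^3 v_3 = 0 but N^2 v_3 ≠ 0; then v_{j-1} := N · v_j for j = 3, …, 2.

Pick v_3 = (0, 0, 1, 0)ᵀ.
Then v_2 = N · v_3 = (4, -2, 0, 1)ᵀ.
Then v_1 = N · v_2 = (1, -1, 0, 0)ᵀ.

Sanity check: (A − (-5)·I) v_1 = (0, 0, 0, 0)ᵀ = 0. ✓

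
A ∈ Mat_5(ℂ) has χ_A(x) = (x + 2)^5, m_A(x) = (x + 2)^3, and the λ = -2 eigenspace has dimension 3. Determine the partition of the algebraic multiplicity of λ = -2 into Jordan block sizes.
Block sizes for λ = -2: [3, 1, 1]

Step 1 — from the characteristic polynomial, algebraic multiplicity of λ = -2 is 5. From dim ker(A − (-2)·I) = 3, there are exactly 3 Jordan blocks for λ = -2.
Step 2 — from the minimal polynomial, the factor (x + 2)^3 tells us the largest block for λ = -2 has size 3.
Step 3 — with total size 5, 3 blocks, and largest block 3, the block sizes (in nonincreasing order) are [3, 1, 1].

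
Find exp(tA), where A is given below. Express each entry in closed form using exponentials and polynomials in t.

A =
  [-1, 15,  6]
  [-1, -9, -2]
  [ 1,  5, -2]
e^{tA} =
  [3*t*exp(-4*t) + exp(-4*t), 15*t*exp(-4*t), 6*t*exp(-4*t)]
  [-t*exp(-4*t), -5*t*exp(-4*t) + exp(-4*t), -2*t*exp(-4*t)]
  [t*exp(-4*t), 5*t*exp(-4*t), 2*t*exp(-4*t) + exp(-4*t)]

Strategy: write A = P · J · P⁻¹ where J is a Jordan canonical form, so e^{tA} = P · e^{tJ} · P⁻¹, and e^{tJ} can be computed block-by-block.

A has Jordan form
J =
  [-4,  1,  0]
  [ 0, -4,  0]
  [ 0,  0, -4]
(up to reordering of blocks).

Per-block formulas:
  For a 1×1 block at λ = -4: exp(t · [-4]) = [e^(-4t)].
  For a 2×2 Jordan block J_2(-4): exp(t · J_2(-4)) = e^(-4t)·(I + t·N), where N is the 2×2 nilpotent shift.

After assembling e^{tJ} and conjugating by P, we get:

e^{tA} =
  [3*t*exp(-4*t) + exp(-4*t), 15*t*exp(-4*t), 6*t*exp(-4*t)]
  [-t*exp(-4*t), -5*t*exp(-4*t) + exp(-4*t), -2*t*exp(-4*t)]
  [t*exp(-4*t), 5*t*exp(-4*t), 2*t*exp(-4*t) + exp(-4*t)]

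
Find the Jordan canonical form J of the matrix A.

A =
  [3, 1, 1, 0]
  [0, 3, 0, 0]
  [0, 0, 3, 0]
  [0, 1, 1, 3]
J_2(3) ⊕ J_1(3) ⊕ J_1(3)

The characteristic polynomial is
  det(x·I − A) = x^4 - 12*x^3 + 54*x^2 - 108*x + 81 = (x - 3)^4

Eigenvalues and multiplicities (the geometric multiplicity of λ is n − rank(A − λI), which equals the number of Jordan blocks for λ):
  λ = 3: algebraic multiplicity = 4, geometric multiplicity = 3

Determining the block sizes for each eigenvalue:
  λ = 3: 3 blocks summing to 4 forces exactly one block of size 2 and the rest size 1 → block sizes [2, 1, 1]

Assembling the blocks gives a Jordan form
J =
  [3, 1, 0, 0]
  [0, 3, 0, 0]
  [0, 0, 3, 0]
  [0, 0, 0, 3]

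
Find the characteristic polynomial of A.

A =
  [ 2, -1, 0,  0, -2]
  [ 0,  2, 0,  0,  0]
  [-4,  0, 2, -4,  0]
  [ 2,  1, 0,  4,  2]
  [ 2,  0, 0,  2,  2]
x^5 - 12*x^4 + 56*x^3 - 128*x^2 + 144*x - 64

Expanding det(x·I − A) (e.g. by cofactor expansion or by noting that A is similar to its Jordan form J, which has the same characteristic polynomial as A) gives
  χ_A(x) = x^5 - 12*x^4 + 56*x^3 - 128*x^2 + 144*x - 64
which factors as (x - 4)*(x - 2)^4. The eigenvalues (with algebraic multiplicities) are λ = 2 with multiplicity 4, λ = 4 with multiplicity 1.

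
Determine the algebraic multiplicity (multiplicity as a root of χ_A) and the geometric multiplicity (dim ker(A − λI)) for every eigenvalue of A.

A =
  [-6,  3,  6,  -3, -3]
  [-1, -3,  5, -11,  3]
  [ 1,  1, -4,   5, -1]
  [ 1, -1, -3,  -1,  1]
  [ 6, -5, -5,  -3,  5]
λ = -3: alg = 3, geom = 1; λ = 0: alg = 2, geom = 2

Step 1 — factor the characteristic polynomial to read off the algebraic multiplicities:
  χ_A(x) = x^2*(x + 3)^3

Step 2 — compute geometric multiplicities via the rank-nullity identity g(λ) = n − rank(A − λI):
  rank(A − (-3)·I) = 4, so dim ker(A − (-3)·I) = n − 4 = 1
  rank(A − (0)·I) = 3, so dim ker(A − (0)·I) = n − 3 = 2

Summary:
  λ = -3: algebraic multiplicity = 3, geometric multiplicity = 1
  λ = 0: algebraic multiplicity = 2, geometric multiplicity = 2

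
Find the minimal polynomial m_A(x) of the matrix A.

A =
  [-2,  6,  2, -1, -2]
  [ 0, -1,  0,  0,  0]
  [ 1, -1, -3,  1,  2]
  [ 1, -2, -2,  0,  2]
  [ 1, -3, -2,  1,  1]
x^2 + 2*x + 1

The characteristic polynomial is χ_A(x) = (x + 1)^5, so the eigenvalues are known. The minimal polynomial is
  m_A(x) = Π_λ (x − λ)^{k_λ}
where k_λ is the size of the *largest* Jordan block for λ (equivalently, the smallest k with (A − λI)^k v = 0 for every generalised eigenvector v of λ).

  λ = -1: largest Jordan block has size 2, contributing (x + 1)^2

So m_A(x) = (x + 1)^2 = x^2 + 2*x + 1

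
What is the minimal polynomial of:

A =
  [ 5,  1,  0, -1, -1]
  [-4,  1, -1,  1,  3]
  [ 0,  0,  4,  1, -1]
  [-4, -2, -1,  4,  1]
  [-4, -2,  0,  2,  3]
x^3 - 11*x^2 + 39*x - 45

The characteristic polynomial is χ_A(x) = (x - 5)*(x - 3)^4, so the eigenvalues are known. The minimal polynomial is
  m_A(x) = Π_λ (x − λ)^{k_λ}
where k_λ is the size of the *largest* Jordan block for λ (equivalently, the smallest k with (A − λI)^k v = 0 for every generalised eigenvector v of λ).

  λ = 3: largest Jordan block has size 2, contributing (x − 3)^2
  λ = 5: largest Jordan block has size 1, contributing (x − 5)

So m_A(x) = (x - 5)*(x - 3)^2 = x^3 - 11*x^2 + 39*x - 45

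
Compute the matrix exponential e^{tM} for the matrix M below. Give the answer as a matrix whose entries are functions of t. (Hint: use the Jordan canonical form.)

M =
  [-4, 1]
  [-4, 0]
e^{tM} =
  [-2*t*exp(-2*t) + exp(-2*t), t*exp(-2*t)]
  [-4*t*exp(-2*t), 2*t*exp(-2*t) + exp(-2*t)]

Strategy: write M = P · J · P⁻¹ where J is a Jordan canonical form, so e^{tM} = P · e^{tJ} · P⁻¹, and e^{tJ} can be computed block-by-block.

M has Jordan form
J =
  [-2,  1]
  [ 0, -2]
(up to reordering of blocks).

Per-block formulas:
  For a 2×2 Jordan block J_2(-2): exp(t · J_2(-2)) = e^(-2t)·(I + t·N), where N is the 2×2 nilpotent shift.

After assembling e^{tJ} and conjugating by P, we get:

e^{tM} =
  [-2*t*exp(-2*t) + exp(-2*t), t*exp(-2*t)]
  [-4*t*exp(-2*t), 2*t*exp(-2*t) + exp(-2*t)]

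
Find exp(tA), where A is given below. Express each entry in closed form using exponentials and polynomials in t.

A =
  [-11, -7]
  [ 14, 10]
e^{tA} =
  [-exp(3*t) + 2*exp(-4*t), -exp(3*t) + exp(-4*t)]
  [2*exp(3*t) - 2*exp(-4*t), 2*exp(3*t) - exp(-4*t)]

Strategy: write A = P · J · P⁻¹ where J is a Jordan canonical form, so e^{tA} = P · e^{tJ} · P⁻¹, and e^{tJ} can be computed block-by-block.

A has Jordan form
J =
  [-4, 0]
  [ 0, 3]
(up to reordering of blocks).

Per-block formulas:
  For a 1×1 block at λ = 3: exp(t · [3]) = [e^(3t)].
  For a 1×1 block at λ = -4: exp(t · [-4]) = [e^(-4t)].

After assembling e^{tJ} and conjugating by P, we get:

e^{tA} =
  [-exp(3*t) + 2*exp(-4*t), -exp(3*t) + exp(-4*t)]
  [2*exp(3*t) - 2*exp(-4*t), 2*exp(3*t) - exp(-4*t)]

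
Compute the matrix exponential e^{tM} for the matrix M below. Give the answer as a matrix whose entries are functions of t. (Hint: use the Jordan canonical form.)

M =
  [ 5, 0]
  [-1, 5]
e^{tM} =
  [exp(5*t), 0]
  [-t*exp(5*t), exp(5*t)]

Strategy: write M = P · J · P⁻¹ where J is a Jordan canonical form, so e^{tM} = P · e^{tJ} · P⁻¹, and e^{tJ} can be computed block-by-block.

M has Jordan form
J =
  [5, 1]
  [0, 5]
(up to reordering of blocks).

Per-block formulas:
  For a 2×2 Jordan block J_2(5): exp(t · J_2(5)) = e^(5t)·(I + t·N), where N is the 2×2 nilpotent shift.

After assembling e^{tJ} and conjugating by P, we get:

e^{tM} =
  [exp(5*t), 0]
  [-t*exp(5*t), exp(5*t)]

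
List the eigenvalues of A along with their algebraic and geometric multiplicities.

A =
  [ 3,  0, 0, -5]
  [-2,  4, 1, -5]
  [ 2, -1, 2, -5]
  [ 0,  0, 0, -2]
λ = -2: alg = 1, geom = 1; λ = 3: alg = 3, geom = 2

Step 1 — factor the characteristic polynomial to read off the algebraic multiplicities:
  χ_A(x) = (x - 3)^3*(x + 2)

Step 2 — compute geometric multiplicities via the rank-nullity identity g(λ) = n − rank(A − λI):
  rank(A − (-2)·I) = 3, so dim ker(A − (-2)·I) = n − 3 = 1
  rank(A − (3)·I) = 2, so dim ker(A − (3)·I) = n − 2 = 2

Summary:
  λ = -2: algebraic multiplicity = 1, geometric multiplicity = 1
  λ = 3: algebraic multiplicity = 3, geometric multiplicity = 2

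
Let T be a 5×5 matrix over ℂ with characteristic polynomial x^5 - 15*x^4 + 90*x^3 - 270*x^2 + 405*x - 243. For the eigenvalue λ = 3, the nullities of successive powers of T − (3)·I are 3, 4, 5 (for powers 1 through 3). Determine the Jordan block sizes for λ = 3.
Block sizes for λ = 3: [3, 1, 1]

From the dimensions of kernels of powers, the number of Jordan blocks of size at least j is d_j − d_{j−1} where d_j = dim ker(N^j) (with d_0 = 0). Computing the differences gives [3, 1, 1].
The number of blocks of size exactly k is (#blocks of size ≥ k) − (#blocks of size ≥ k + 1), so the partition is: 2 block(s) of size 1, 1 block(s) of size 3.
In nonincreasing order the block sizes are [3, 1, 1].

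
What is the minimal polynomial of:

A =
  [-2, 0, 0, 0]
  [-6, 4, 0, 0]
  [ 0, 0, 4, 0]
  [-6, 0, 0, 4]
x^2 - 2*x - 8

The characteristic polynomial is χ_A(x) = (x - 4)^3*(x + 2), so the eigenvalues are known. The minimal polynomial is
  m_A(x) = Π_λ (x − λ)^{k_λ}
where k_λ is the size of the *largest* Jordan block for λ (equivalently, the smallest k with (A − λI)^k v = 0 for every generalised eigenvector v of λ).

  λ = -2: largest Jordan block has size 1, contributing (x + 2)
  λ = 4: largest Jordan block has size 1, contributing (x − 4)

So m_A(x) = (x - 4)*(x + 2) = x^2 - 2*x - 8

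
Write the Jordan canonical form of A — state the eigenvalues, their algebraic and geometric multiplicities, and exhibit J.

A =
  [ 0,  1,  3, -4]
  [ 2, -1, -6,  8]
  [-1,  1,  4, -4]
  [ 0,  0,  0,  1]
J_2(1) ⊕ J_1(1) ⊕ J_1(1)

The characteristic polynomial is
  det(x·I − A) = x^4 - 4*x^3 + 6*x^2 - 4*x + 1 = (x - 1)^4

Eigenvalues and multiplicities (the geometric multiplicity of λ is n − rank(A − λI), which equals the number of Jordan blocks for λ):
  λ = 1: algebraic multiplicity = 4, geometric multiplicity = 3

Determining the block sizes for each eigenvalue:
  λ = 1: 3 blocks summing to 4 forces exactly one block of size 2 and the rest size 1 → block sizes [2, 1, 1]

Assembling the blocks gives a Jordan form
J =
  [1, 1, 0, 0]
  [0, 1, 0, 0]
  [0, 0, 1, 0]
  [0, 0, 0, 1]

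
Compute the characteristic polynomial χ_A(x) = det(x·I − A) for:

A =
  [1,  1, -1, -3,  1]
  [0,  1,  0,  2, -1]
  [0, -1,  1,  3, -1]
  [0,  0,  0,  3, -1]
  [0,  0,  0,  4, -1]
x^5 - 5*x^4 + 10*x^3 - 10*x^2 + 5*x - 1

Expanding det(x·I − A) (e.g. by cofactor expansion or by noting that A is similar to its Jordan form J, which has the same characteristic polynomial as A) gives
  χ_A(x) = x^5 - 5*x^4 + 10*x^3 - 10*x^2 + 5*x - 1
which factors as (x - 1)^5. The eigenvalues (with algebraic multiplicities) are λ = 1 with multiplicity 5.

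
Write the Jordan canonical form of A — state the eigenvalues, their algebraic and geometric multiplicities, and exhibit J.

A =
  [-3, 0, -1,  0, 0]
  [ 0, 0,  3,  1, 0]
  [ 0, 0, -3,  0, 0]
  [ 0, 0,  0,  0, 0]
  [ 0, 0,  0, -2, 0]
J_2(-3) ⊕ J_2(0) ⊕ J_1(0)

The characteristic polynomial is
  det(x·I − A) = x^5 + 6*x^4 + 9*x^3 = x^3*(x + 3)^2

Eigenvalues and multiplicities (the geometric multiplicity of λ is n − rank(A − λI), which equals the number of Jordan blocks for λ):
  λ = -3: algebraic multiplicity = 2, geometric multiplicity = 1
  λ = 0: algebraic multiplicity = 3, geometric multiplicity = 2

Determining the block sizes for each eigenvalue:
  λ = -3: one block (gm = 1), so the single block has size am = 2 → block sizes [2]
  λ = 0: 2 blocks summing to 3 forces exactly one block of size 2 and the rest size 1 → block sizes [2, 1]

Assembling the blocks gives a Jordan form
J =
  [-3,  1, 0, 0, 0]
  [ 0, -3, 0, 0, 0]
  [ 0,  0, 0, 1, 0]
  [ 0,  0, 0, 0, 0]
  [ 0,  0, 0, 0, 0]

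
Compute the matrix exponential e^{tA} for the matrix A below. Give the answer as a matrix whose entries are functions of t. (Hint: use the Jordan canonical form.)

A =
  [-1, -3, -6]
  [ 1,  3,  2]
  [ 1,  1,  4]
e^{tA} =
  [-3*t*exp(2*t) + exp(2*t), -3*t*exp(2*t), -6*t*exp(2*t)]
  [t*exp(2*t), t*exp(2*t) + exp(2*t), 2*t*exp(2*t)]
  [t*exp(2*t), t*exp(2*t), 2*t*exp(2*t) + exp(2*t)]

Strategy: write A = P · J · P⁻¹ where J is a Jordan canonical form, so e^{tA} = P · e^{tJ} · P⁻¹, and e^{tJ} can be computed block-by-block.

A has Jordan form
J =
  [2, 1, 0]
  [0, 2, 0]
  [0, 0, 2]
(up to reordering of blocks).

Per-block formulas:
  For a 1×1 block at λ = 2: exp(t · [2]) = [e^(2t)].
  For a 2×2 Jordan block J_2(2): exp(t · J_2(2)) = e^(2t)·(I + t·N), where N is the 2×2 nilpotent shift.

After assembling e^{tJ} and conjugating by P, we get:

e^{tA} =
  [-3*t*exp(2*t) + exp(2*t), -3*t*exp(2*t), -6*t*exp(2*t)]
  [t*exp(2*t), t*exp(2*t) + exp(2*t), 2*t*exp(2*t)]
  [t*exp(2*t), t*exp(2*t), 2*t*exp(2*t) + exp(2*t)]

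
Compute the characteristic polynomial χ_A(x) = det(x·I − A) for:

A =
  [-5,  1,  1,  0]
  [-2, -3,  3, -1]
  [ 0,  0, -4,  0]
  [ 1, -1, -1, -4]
x^4 + 16*x^3 + 96*x^2 + 256*x + 256

Expanding det(x·I − A) (e.g. by cofactor expansion or by noting that A is similar to its Jordan form J, which has the same characteristic polynomial as A) gives
  χ_A(x) = x^4 + 16*x^3 + 96*x^2 + 256*x + 256
which factors as (x + 4)^4. The eigenvalues (with algebraic multiplicities) are λ = -4 with multiplicity 4.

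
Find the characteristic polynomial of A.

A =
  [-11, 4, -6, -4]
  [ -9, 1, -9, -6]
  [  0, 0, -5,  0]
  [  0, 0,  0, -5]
x^4 + 20*x^3 + 150*x^2 + 500*x + 625

Expanding det(x·I − A) (e.g. by cofactor expansion or by noting that A is similar to its Jordan form J, which has the same characteristic polynomial as A) gives
  χ_A(x) = x^4 + 20*x^3 + 150*x^2 + 500*x + 625
which factors as (x + 5)^4. The eigenvalues (with algebraic multiplicities) are λ = -5 with multiplicity 4.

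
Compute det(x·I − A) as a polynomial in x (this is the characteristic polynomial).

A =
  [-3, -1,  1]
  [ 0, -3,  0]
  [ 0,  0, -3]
x^3 + 9*x^2 + 27*x + 27

Expanding det(x·I − A) (e.g. by cofactor expansion or by noting that A is similar to its Jordan form J, which has the same characteristic polynomial as A) gives
  χ_A(x) = x^3 + 9*x^2 + 27*x + 27
which factors as (x + 3)^3. The eigenvalues (with algebraic multiplicities) are λ = -3 with multiplicity 3.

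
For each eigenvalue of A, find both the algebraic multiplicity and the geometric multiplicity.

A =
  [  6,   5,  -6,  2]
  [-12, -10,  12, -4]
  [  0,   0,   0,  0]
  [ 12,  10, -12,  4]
λ = 0: alg = 4, geom = 3

Step 1 — factor the characteristic polynomial to read off the algebraic multiplicities:
  χ_A(x) = x^4

Step 2 — compute geometric multiplicities via the rank-nullity identity g(λ) = n − rank(A − λI):
  rank(A − (0)·I) = 1, so dim ker(A − (0)·I) = n − 1 = 3

Summary:
  λ = 0: algebraic multiplicity = 4, geometric multiplicity = 3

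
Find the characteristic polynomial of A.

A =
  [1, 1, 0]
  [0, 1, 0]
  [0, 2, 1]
x^3 - 3*x^2 + 3*x - 1

Expanding det(x·I − A) (e.g. by cofactor expansion or by noting that A is similar to its Jordan form J, which has the same characteristic polynomial as A) gives
  χ_A(x) = x^3 - 3*x^2 + 3*x - 1
which factors as (x - 1)^3. The eigenvalues (with algebraic multiplicities) are λ = 1 with multiplicity 3.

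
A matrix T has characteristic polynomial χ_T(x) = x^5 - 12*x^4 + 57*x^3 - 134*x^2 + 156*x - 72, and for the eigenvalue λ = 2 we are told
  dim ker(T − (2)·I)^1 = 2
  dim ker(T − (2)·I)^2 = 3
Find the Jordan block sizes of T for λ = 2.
Block sizes for λ = 2: [2, 1]

From the dimensions of kernels of powers, the number of Jordan blocks of size at least j is d_j − d_{j−1} where d_j = dim ker(N^j) (with d_0 = 0). Computing the differences gives [2, 1].
The number of blocks of size exactly k is (#blocks of size ≥ k) − (#blocks of size ≥ k + 1), so the partition is: 1 block(s) of size 1, 1 block(s) of size 2.
In nonincreasing order the block sizes are [2, 1].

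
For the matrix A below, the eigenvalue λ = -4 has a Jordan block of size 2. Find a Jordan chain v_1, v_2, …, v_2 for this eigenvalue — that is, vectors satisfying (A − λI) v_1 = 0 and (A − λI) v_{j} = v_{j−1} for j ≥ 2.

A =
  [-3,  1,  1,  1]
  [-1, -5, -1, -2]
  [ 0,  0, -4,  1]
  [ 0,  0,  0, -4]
A Jordan chain for λ = -4 of length 2:
v_1 = (1, -1, 0, 0)ᵀ
v_2 = (1, 0, 0, 0)ᵀ

Let N = A − (-4)·I. We want v_2 with N^2 v_2 = 0 but N^1 v_2 ≠ 0; then v_{j-1} := N · v_j for j = 2, …, 2.

Pick v_2 = (1, 0, 0, 0)ᵀ.
Then v_1 = N · v_2 = (1, -1, 0, 0)ᵀ.

Sanity check: (A − (-4)·I) v_1 = (0, 0, 0, 0)ᵀ = 0. ✓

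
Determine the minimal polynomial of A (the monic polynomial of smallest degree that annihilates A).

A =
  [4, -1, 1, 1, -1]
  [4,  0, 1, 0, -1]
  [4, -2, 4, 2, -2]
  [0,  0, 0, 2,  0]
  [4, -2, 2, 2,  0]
x^3 - 6*x^2 + 12*x - 8

The characteristic polynomial is χ_A(x) = (x - 2)^5, so the eigenvalues are known. The minimal polynomial is
  m_A(x) = Π_λ (x − λ)^{k_λ}
where k_λ is the size of the *largest* Jordan block for λ (equivalently, the smallest k with (A − λI)^k v = 0 for every generalised eigenvector v of λ).

  λ = 2: largest Jordan block has size 3, contributing (x − 2)^3

So m_A(x) = (x - 2)^3 = x^3 - 6*x^2 + 12*x - 8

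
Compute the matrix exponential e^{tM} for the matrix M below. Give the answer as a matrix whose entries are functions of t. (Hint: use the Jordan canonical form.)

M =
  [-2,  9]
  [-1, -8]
e^{tM} =
  [3*t*exp(-5*t) + exp(-5*t), 9*t*exp(-5*t)]
  [-t*exp(-5*t), -3*t*exp(-5*t) + exp(-5*t)]

Strategy: write M = P · J · P⁻¹ where J is a Jordan canonical form, so e^{tM} = P · e^{tJ} · P⁻¹, and e^{tJ} can be computed block-by-block.

M has Jordan form
J =
  [-5,  1]
  [ 0, -5]
(up to reordering of blocks).

Per-block formulas:
  For a 2×2 Jordan block J_2(-5): exp(t · J_2(-5)) = e^(-5t)·(I + t·N), where N is the 2×2 nilpotent shift.

After assembling e^{tJ} and conjugating by P, we get:

e^{tM} =
  [3*t*exp(-5*t) + exp(-5*t), 9*t*exp(-5*t)]
  [-t*exp(-5*t), -3*t*exp(-5*t) + exp(-5*t)]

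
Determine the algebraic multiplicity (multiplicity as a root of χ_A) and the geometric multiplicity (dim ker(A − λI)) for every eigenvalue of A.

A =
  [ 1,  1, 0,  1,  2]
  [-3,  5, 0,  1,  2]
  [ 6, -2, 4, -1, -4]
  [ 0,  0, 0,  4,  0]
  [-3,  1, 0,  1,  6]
λ = 4: alg = 5, geom = 3

Step 1 — factor the characteristic polynomial to read off the algebraic multiplicities:
  χ_A(x) = (x - 4)^5

Step 2 — compute geometric multiplicities via the rank-nullity identity g(λ) = n − rank(A − λI):
  rank(A − (4)·I) = 2, so dim ker(A − (4)·I) = n − 2 = 3

Summary:
  λ = 4: algebraic multiplicity = 5, geometric multiplicity = 3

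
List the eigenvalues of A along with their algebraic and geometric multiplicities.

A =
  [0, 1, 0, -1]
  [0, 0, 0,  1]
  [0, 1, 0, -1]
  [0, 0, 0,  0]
λ = 0: alg = 4, geom = 2

Step 1 — factor the characteristic polynomial to read off the algebraic multiplicities:
  χ_A(x) = x^4

Step 2 — compute geometric multiplicities via the rank-nullity identity g(λ) = n − rank(A − λI):
  rank(A − (0)·I) = 2, so dim ker(A − (0)·I) = n − 2 = 2

Summary:
  λ = 0: algebraic multiplicity = 4, geometric multiplicity = 2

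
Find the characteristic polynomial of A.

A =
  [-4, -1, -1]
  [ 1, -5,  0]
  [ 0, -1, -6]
x^3 + 15*x^2 + 75*x + 125

Expanding det(x·I − A) (e.g. by cofactor expansion or by noting that A is similar to its Jordan form J, which has the same characteristic polynomial as A) gives
  χ_A(x) = x^3 + 15*x^2 + 75*x + 125
which factors as (x + 5)^3. The eigenvalues (with algebraic multiplicities) are λ = -5 with multiplicity 3.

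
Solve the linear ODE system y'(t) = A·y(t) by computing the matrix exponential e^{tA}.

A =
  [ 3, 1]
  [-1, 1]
e^{tA} =
  [t*exp(2*t) + exp(2*t), t*exp(2*t)]
  [-t*exp(2*t), -t*exp(2*t) + exp(2*t)]

Strategy: write A = P · J · P⁻¹ where J is a Jordan canonical form, so e^{tA} = P · e^{tJ} · P⁻¹, and e^{tJ} can be computed block-by-block.

A has Jordan form
J =
  [2, 1]
  [0, 2]
(up to reordering of blocks).

Per-block formulas:
  For a 2×2 Jordan block J_2(2): exp(t · J_2(2)) = e^(2t)·(I + t·N), where N is the 2×2 nilpotent shift.

After assembling e^{tJ} and conjugating by P, we get:

e^{tA} =
  [t*exp(2*t) + exp(2*t), t*exp(2*t)]
  [-t*exp(2*t), -t*exp(2*t) + exp(2*t)]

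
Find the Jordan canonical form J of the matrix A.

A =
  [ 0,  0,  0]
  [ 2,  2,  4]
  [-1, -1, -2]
J_2(0) ⊕ J_1(0)

The characteristic polynomial is
  det(x·I − A) = x^3

Eigenvalues and multiplicities (the geometric multiplicity of λ is n − rank(A − λI), which equals the number of Jordan blocks for λ):
  λ = 0: algebraic multiplicity = 3, geometric multiplicity = 2

Determining the block sizes for each eigenvalue:
  λ = 0: 2 blocks summing to 3 forces exactly one block of size 2 and the rest size 1 → block sizes [2, 1]

Assembling the blocks gives a Jordan form
J =
  [0, 1, 0]
  [0, 0, 0]
  [0, 0, 0]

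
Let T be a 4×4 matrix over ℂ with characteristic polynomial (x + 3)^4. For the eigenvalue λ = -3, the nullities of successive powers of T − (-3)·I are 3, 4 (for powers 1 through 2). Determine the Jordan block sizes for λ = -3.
Block sizes for λ = -3: [2, 1, 1]

From the dimensions of kernels of powers, the number of Jordan blocks of size at least j is d_j − d_{j−1} where d_j = dim ker(N^j) (with d_0 = 0). Computing the differences gives [3, 1].
The number of blocks of size exactly k is (#blocks of size ≥ k) − (#blocks of size ≥ k + 1), so the partition is: 2 block(s) of size 1, 1 block(s) of size 2.
In nonincreasing order the block sizes are [2, 1, 1].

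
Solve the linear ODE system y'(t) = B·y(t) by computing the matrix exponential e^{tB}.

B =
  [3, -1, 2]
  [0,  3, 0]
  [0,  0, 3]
e^{tB} =
  [exp(3*t), -t*exp(3*t), 2*t*exp(3*t)]
  [0, exp(3*t), 0]
  [0, 0, exp(3*t)]

Strategy: write B = P · J · P⁻¹ where J is a Jordan canonical form, so e^{tB} = P · e^{tJ} · P⁻¹, and e^{tJ} can be computed block-by-block.

B has Jordan form
J =
  [3, 1, 0]
  [0, 3, 0]
  [0, 0, 3]
(up to reordering of blocks).

Per-block formulas:
  For a 2×2 Jordan block J_2(3): exp(t · J_2(3)) = e^(3t)·(I + t·N), where N is the 2×2 nilpotent shift.
  For a 1×1 block at λ = 3: exp(t · [3]) = [e^(3t)].

After assembling e^{tJ} and conjugating by P, we get:

e^{tB} =
  [exp(3*t), -t*exp(3*t), 2*t*exp(3*t)]
  [0, exp(3*t), 0]
  [0, 0, exp(3*t)]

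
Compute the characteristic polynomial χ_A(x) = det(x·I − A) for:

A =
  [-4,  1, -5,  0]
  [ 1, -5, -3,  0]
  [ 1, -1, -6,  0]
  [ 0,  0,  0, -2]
x^4 + 17*x^3 + 105*x^2 + 275*x + 250

Expanding det(x·I − A) (e.g. by cofactor expansion or by noting that A is similar to its Jordan form J, which has the same characteristic polynomial as A) gives
  χ_A(x) = x^4 + 17*x^3 + 105*x^2 + 275*x + 250
which factors as (x + 2)*(x + 5)^3. The eigenvalues (with algebraic multiplicities) are λ = -5 with multiplicity 3, λ = -2 with multiplicity 1.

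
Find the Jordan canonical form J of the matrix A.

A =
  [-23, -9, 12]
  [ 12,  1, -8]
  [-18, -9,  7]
J_2(-5) ⊕ J_1(-5)

The characteristic polynomial is
  det(x·I − A) = x^3 + 15*x^2 + 75*x + 125 = (x + 5)^3

Eigenvalues and multiplicities (the geometric multiplicity of λ is n − rank(A − λI), which equals the number of Jordan blocks for λ):
  λ = -5: algebraic multiplicity = 3, geometric multiplicity = 2

Determining the block sizes for each eigenvalue:
  λ = -5: 2 blocks summing to 3 forces exactly one block of size 2 and the rest size 1 → block sizes [2, 1]

Assembling the blocks gives a Jordan form
J =
  [-5,  1,  0]
  [ 0, -5,  0]
  [ 0,  0, -5]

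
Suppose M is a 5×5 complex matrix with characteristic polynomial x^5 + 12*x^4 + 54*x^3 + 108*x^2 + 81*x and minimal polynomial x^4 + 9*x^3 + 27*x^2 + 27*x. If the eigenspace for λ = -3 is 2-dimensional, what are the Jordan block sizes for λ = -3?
Block sizes for λ = -3: [3, 1]

Step 1 — from the characteristic polynomial, algebraic multiplicity of λ = -3 is 4. From dim ker(M − (-3)·I) = 2, there are exactly 2 Jordan blocks for λ = -3.
Step 2 — from the minimal polynomial, the factor (x + 3)^3 tells us the largest block for λ = -3 has size 3.
Step 3 — with total size 4, 2 blocks, and largest block 3, the block sizes (in nonincreasing order) are [3, 1].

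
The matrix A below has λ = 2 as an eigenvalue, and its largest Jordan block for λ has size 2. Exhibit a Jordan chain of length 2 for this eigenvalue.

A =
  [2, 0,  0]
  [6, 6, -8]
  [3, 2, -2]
A Jordan chain for λ = 2 of length 2:
v_1 = (0, 6, 3)ᵀ
v_2 = (1, 0, 0)ᵀ

Let N = A − (2)·I. We want v_2 with N^2 v_2 = 0 but N^1 v_2 ≠ 0; then v_{j-1} := N · v_j for j = 2, …, 2.

Pick v_2 = (1, 0, 0)ᵀ.
Then v_1 = N · v_2 = (0, 6, 3)ᵀ.

Sanity check: (A − (2)·I) v_1 = (0, 0, 0)ᵀ = 0. ✓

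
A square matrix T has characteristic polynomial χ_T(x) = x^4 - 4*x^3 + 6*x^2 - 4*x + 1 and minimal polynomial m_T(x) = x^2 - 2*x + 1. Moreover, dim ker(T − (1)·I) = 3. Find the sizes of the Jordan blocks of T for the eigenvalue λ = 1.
Block sizes for λ = 1: [2, 1, 1]

Step 1 — from the characteristic polynomial, algebraic multiplicity of λ = 1 is 4. From dim ker(T − (1)·I) = 3, there are exactly 3 Jordan blocks for λ = 1.
Step 2 — from the minimal polynomial, the factor (x − 1)^2 tells us the largest block for λ = 1 has size 2.
Step 3 — with total size 4, 3 blocks, and largest block 2, the block sizes (in nonincreasing order) are [2, 1, 1].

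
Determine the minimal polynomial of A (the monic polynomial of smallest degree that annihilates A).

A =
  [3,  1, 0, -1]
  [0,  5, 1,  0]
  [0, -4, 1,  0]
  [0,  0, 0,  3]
x^3 - 9*x^2 + 27*x - 27

The characteristic polynomial is χ_A(x) = (x - 3)^4, so the eigenvalues are known. The minimal polynomial is
  m_A(x) = Π_λ (x − λ)^{k_λ}
where k_λ is the size of the *largest* Jordan block for λ (equivalently, the smallest k with (A − λI)^k v = 0 for every generalised eigenvector v of λ).

  λ = 3: largest Jordan block has size 3, contributing (x − 3)^3

So m_A(x) = (x - 3)^3 = x^3 - 9*x^2 + 27*x - 27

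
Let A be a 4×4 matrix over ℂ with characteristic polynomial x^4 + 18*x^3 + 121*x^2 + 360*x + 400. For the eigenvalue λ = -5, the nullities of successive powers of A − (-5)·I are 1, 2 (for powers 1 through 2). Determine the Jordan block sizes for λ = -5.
Block sizes for λ = -5: [2]

From the dimensions of kernels of powers, the number of Jordan blocks of size at least j is d_j − d_{j−1} where d_j = dim ker(N^j) (with d_0 = 0). Computing the differences gives [1, 1].
The number of blocks of size exactly k is (#blocks of size ≥ k) − (#blocks of size ≥ k + 1), so the partition is: 1 block(s) of size 2.
In nonincreasing order the block sizes are [2].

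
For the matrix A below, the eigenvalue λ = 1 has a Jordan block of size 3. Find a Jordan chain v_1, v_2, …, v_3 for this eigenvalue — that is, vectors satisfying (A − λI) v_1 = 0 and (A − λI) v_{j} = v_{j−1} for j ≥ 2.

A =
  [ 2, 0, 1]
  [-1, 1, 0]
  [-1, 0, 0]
A Jordan chain for λ = 1 of length 3:
v_1 = (0, -1, 0)ᵀ
v_2 = (1, -1, -1)ᵀ
v_3 = (1, 0, 0)ᵀ

Let N = A − (1)·I. We want v_3 with N^3 v_3 = 0 but N^2 v_3 ≠ 0; then v_{j-1} := N · v_j for j = 3, …, 2.

Pick v_3 = (1, 0, 0)ᵀ.
Then v_2 = N · v_3 = (1, -1, -1)ᵀ.
Then v_1 = N · v_2 = (0, -1, 0)ᵀ.

Sanity check: (A − (1)·I) v_1 = (0, 0, 0)ᵀ = 0. ✓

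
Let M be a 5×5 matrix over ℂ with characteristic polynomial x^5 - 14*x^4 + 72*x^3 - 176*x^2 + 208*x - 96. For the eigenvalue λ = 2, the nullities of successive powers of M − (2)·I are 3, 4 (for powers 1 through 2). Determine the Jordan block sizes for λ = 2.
Block sizes for λ = 2: [2, 1, 1]

From the dimensions of kernels of powers, the number of Jordan blocks of size at least j is d_j − d_{j−1} where d_j = dim ker(N^j) (with d_0 = 0). Computing the differences gives [3, 1].
The number of blocks of size exactly k is (#blocks of size ≥ k) − (#blocks of size ≥ k + 1), so the partition is: 2 block(s) of size 1, 1 block(s) of size 2.
In nonincreasing order the block sizes are [2, 1, 1].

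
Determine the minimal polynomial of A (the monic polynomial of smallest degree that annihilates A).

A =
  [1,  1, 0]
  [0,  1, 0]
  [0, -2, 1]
x^2 - 2*x + 1

The characteristic polynomial is χ_A(x) = (x - 1)^3, so the eigenvalues are known. The minimal polynomial is
  m_A(x) = Π_λ (x − λ)^{k_λ}
where k_λ is the size of the *largest* Jordan block for λ (equivalently, the smallest k with (A − λI)^k v = 0 for every generalised eigenvector v of λ).

  λ = 1: largest Jordan block has size 2, contributing (x − 1)^2

So m_A(x) = (x - 1)^2 = x^2 - 2*x + 1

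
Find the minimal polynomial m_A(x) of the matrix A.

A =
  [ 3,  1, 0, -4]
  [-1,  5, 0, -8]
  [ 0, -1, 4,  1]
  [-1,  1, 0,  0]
x^4 - 12*x^3 + 52*x^2 - 96*x + 64

The characteristic polynomial is χ_A(x) = (x - 4)^2*(x - 2)^2, so the eigenvalues are known. The minimal polynomial is
  m_A(x) = Π_λ (x − λ)^{k_λ}
where k_λ is the size of the *largest* Jordan block for λ (equivalently, the smallest k with (A − λI)^k v = 0 for every generalised eigenvector v of λ).

  λ = 2: largest Jordan block has size 2, contributing (x − 2)^2
  λ = 4: largest Jordan block has size 2, contributing (x − 4)^2

So m_A(x) = (x - 4)^2*(x - 2)^2 = x^4 - 12*x^3 + 52*x^2 - 96*x + 64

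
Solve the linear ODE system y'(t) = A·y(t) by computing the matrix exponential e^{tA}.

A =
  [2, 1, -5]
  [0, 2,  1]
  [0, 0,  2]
e^{tA} =
  [exp(2*t), t*exp(2*t), t^2*exp(2*t)/2 - 5*t*exp(2*t)]
  [0, exp(2*t), t*exp(2*t)]
  [0, 0, exp(2*t)]

Strategy: write A = P · J · P⁻¹ where J is a Jordan canonical form, so e^{tA} = P · e^{tJ} · P⁻¹, and e^{tJ} can be computed block-by-block.

A has Jordan form
J =
  [2, 1, 0]
  [0, 2, 1]
  [0, 0, 2]
(up to reordering of blocks).

Per-block formulas:
  For a 3×3 Jordan block J_3(2): exp(t · J_3(2)) = e^(2t)·(I + t·N + (t^2/2)·N^2), where N is the 3×3 nilpotent shift.

After assembling e^{tJ} and conjugating by P, we get:

e^{tA} =
  [exp(2*t), t*exp(2*t), t^2*exp(2*t)/2 - 5*t*exp(2*t)]
  [0, exp(2*t), t*exp(2*t)]
  [0, 0, exp(2*t)]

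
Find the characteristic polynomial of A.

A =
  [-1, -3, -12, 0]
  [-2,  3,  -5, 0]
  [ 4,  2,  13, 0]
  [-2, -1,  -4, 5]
x^4 - 20*x^3 + 150*x^2 - 500*x + 625

Expanding det(x·I − A) (e.g. by cofactor expansion or by noting that A is similar to its Jordan form J, which has the same characteristic polynomial as A) gives
  χ_A(x) = x^4 - 20*x^3 + 150*x^2 - 500*x + 625
which factors as (x - 5)^4. The eigenvalues (with algebraic multiplicities) are λ = 5 with multiplicity 4.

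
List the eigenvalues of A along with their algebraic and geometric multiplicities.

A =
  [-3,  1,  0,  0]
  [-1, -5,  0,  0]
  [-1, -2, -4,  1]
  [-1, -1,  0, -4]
λ = -4: alg = 4, geom = 2

Step 1 — factor the characteristic polynomial to read off the algebraic multiplicities:
  χ_A(x) = (x + 4)^4

Step 2 — compute geometric multiplicities via the rank-nullity identity g(λ) = n − rank(A − λI):
  rank(A − (-4)·I) = 2, so dim ker(A − (-4)·I) = n − 2 = 2

Summary:
  λ = -4: algebraic multiplicity = 4, geometric multiplicity = 2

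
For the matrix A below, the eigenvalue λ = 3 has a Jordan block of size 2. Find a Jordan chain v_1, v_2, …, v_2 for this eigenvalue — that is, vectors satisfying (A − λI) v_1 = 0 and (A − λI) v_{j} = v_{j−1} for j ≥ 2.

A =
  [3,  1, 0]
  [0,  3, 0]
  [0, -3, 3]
A Jordan chain for λ = 3 of length 2:
v_1 = (1, 0, -3)ᵀ
v_2 = (0, 1, 0)ᵀ

Let N = A − (3)·I. We want v_2 with N^2 v_2 = 0 but N^1 v_2 ≠ 0; then v_{j-1} := N · v_j for j = 2, …, 2.

Pick v_2 = (0, 1, 0)ᵀ.
Then v_1 = N · v_2 = (1, 0, -3)ᵀ.

Sanity check: (A − (3)·I) v_1 = (0, 0, 0)ᵀ = 0. ✓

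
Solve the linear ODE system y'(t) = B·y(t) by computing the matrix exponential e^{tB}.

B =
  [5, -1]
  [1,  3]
e^{tB} =
  [t*exp(4*t) + exp(4*t), -t*exp(4*t)]
  [t*exp(4*t), -t*exp(4*t) + exp(4*t)]

Strategy: write B = P · J · P⁻¹ where J is a Jordan canonical form, so e^{tB} = P · e^{tJ} · P⁻¹, and e^{tJ} can be computed block-by-block.

B has Jordan form
J =
  [4, 1]
  [0, 4]
(up to reordering of blocks).

Per-block formulas:
  For a 2×2 Jordan block J_2(4): exp(t · J_2(4)) = e^(4t)·(I + t·N), where N is the 2×2 nilpotent shift.

After assembling e^{tJ} and conjugating by P, we get:

e^{tB} =
  [t*exp(4*t) + exp(4*t), -t*exp(4*t)]
  [t*exp(4*t), -t*exp(4*t) + exp(4*t)]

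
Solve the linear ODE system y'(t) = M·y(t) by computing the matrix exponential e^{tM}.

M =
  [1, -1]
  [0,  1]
e^{tM} =
  [exp(t), -t*exp(t)]
  [0, exp(t)]

Strategy: write M = P · J · P⁻¹ where J is a Jordan canonical form, so e^{tM} = P · e^{tJ} · P⁻¹, and e^{tJ} can be computed block-by-block.

M has Jordan form
J =
  [1, 1]
  [0, 1]
(up to reordering of blocks).

Per-block formulas:
  For a 2×2 Jordan block J_2(1): exp(t · J_2(1)) = e^(1t)·(I + t·N), where N is the 2×2 nilpotent shift.

After assembling e^{tJ} and conjugating by P, we get:

e^{tM} =
  [exp(t), -t*exp(t)]
  [0, exp(t)]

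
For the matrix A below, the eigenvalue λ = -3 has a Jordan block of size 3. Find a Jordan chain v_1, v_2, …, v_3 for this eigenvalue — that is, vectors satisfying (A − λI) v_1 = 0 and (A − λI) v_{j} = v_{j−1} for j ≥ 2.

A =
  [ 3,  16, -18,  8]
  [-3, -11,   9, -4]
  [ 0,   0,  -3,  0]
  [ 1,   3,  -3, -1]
A Jordan chain for λ = -3 of length 3:
v_1 = (-4, 2, 0, -1)ᵀ
v_2 = (6, -3, 0, 1)ᵀ
v_3 = (1, 0, 0, 0)ᵀ

Let N = A − (-3)·I. We want v_3 with N^3 v_3 = 0 but N^2 v_3 ≠ 0; then v_{j-1} := N · v_j for j = 3, …, 2.

Pick v_3 = (1, 0, 0, 0)ᵀ.
Then v_2 = N · v_3 = (6, -3, 0, 1)ᵀ.
Then v_1 = N · v_2 = (-4, 2, 0, -1)ᵀ.

Sanity check: (A − (-3)·I) v_1 = (0, 0, 0, 0)ᵀ = 0. ✓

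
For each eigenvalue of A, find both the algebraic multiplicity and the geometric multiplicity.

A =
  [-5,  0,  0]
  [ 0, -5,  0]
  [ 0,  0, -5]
λ = -5: alg = 3, geom = 3

Step 1 — factor the characteristic polynomial to read off the algebraic multiplicities:
  χ_A(x) = (x + 5)^3

Step 2 — compute geometric multiplicities via the rank-nullity identity g(λ) = n − rank(A − λI):
  rank(A − (-5)·I) = 0, so dim ker(A − (-5)·I) = n − 0 = 3

Summary:
  λ = -5: algebraic multiplicity = 3, geometric multiplicity = 3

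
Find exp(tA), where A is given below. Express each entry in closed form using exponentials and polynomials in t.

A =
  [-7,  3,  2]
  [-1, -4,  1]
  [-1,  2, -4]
e^{tA} =
  [-t^2*exp(-5*t)/2 - 2*t*exp(-5*t) + exp(-5*t), t^2*exp(-5*t)/2 + 3*t*exp(-5*t), t^2*exp(-5*t)/2 + 2*t*exp(-5*t)]
  [-t*exp(-5*t), t*exp(-5*t) + exp(-5*t), t*exp(-5*t)]
  [-t^2*exp(-5*t)/2 - t*exp(-5*t), t^2*exp(-5*t)/2 + 2*t*exp(-5*t), t^2*exp(-5*t)/2 + t*exp(-5*t) + exp(-5*t)]

Strategy: write A = P · J · P⁻¹ where J is a Jordan canonical form, so e^{tA} = P · e^{tJ} · P⁻¹, and e^{tJ} can be computed block-by-block.

A has Jordan form
J =
  [-5,  1,  0]
  [ 0, -5,  1]
  [ 0,  0, -5]
(up to reordering of blocks).

Per-block formulas:
  For a 3×3 Jordan block J_3(-5): exp(t · J_3(-5)) = e^(-5t)·(I + t·N + (t^2/2)·N^2), where N is the 3×3 nilpotent shift.

After assembling e^{tJ} and conjugating by P, we get:

e^{tA} =
  [-t^2*exp(-5*t)/2 - 2*t*exp(-5*t) + exp(-5*t), t^2*exp(-5*t)/2 + 3*t*exp(-5*t), t^2*exp(-5*t)/2 + 2*t*exp(-5*t)]
  [-t*exp(-5*t), t*exp(-5*t) + exp(-5*t), t*exp(-5*t)]
  [-t^2*exp(-5*t)/2 - t*exp(-5*t), t^2*exp(-5*t)/2 + 2*t*exp(-5*t), t^2*exp(-5*t)/2 + t*exp(-5*t) + exp(-5*t)]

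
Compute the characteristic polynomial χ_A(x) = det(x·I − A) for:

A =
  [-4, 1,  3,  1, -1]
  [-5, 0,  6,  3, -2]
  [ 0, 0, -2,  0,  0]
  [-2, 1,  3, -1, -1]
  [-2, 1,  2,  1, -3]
x^5 + 10*x^4 + 40*x^3 + 80*x^2 + 80*x + 32

Expanding det(x·I − A) (e.g. by cofactor expansion or by noting that A is similar to its Jordan form J, which has the same characteristic polynomial as A) gives
  χ_A(x) = x^5 + 10*x^4 + 40*x^3 + 80*x^2 + 80*x + 32
which factors as (x + 2)^5. The eigenvalues (with algebraic multiplicities) are λ = -2 with multiplicity 5.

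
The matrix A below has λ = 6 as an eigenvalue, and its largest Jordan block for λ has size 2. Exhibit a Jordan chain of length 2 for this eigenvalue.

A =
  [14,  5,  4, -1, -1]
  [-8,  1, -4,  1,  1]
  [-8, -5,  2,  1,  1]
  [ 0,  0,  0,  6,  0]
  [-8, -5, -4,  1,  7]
A Jordan chain for λ = 6 of length 2:
v_1 = (8, -8, -8, 0, -8)ᵀ
v_2 = (1, 0, 0, 0, 0)ᵀ

Let N = A − (6)·I. We want v_2 with N^2 v_2 = 0 but N^1 v_2 ≠ 0; then v_{j-1} := N · v_j for j = 2, …, 2.

Pick v_2 = (1, 0, 0, 0, 0)ᵀ.
Then v_1 = N · v_2 = (8, -8, -8, 0, -8)ᵀ.

Sanity check: (A − (6)·I) v_1 = (0, 0, 0, 0, 0)ᵀ = 0. ✓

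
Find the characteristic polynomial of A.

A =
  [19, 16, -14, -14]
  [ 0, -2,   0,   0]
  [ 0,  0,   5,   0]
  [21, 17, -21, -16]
x^4 - 6*x^3 - 11*x^2 + 60*x + 100

Expanding det(x·I − A) (e.g. by cofactor expansion or by noting that A is similar to its Jordan form J, which has the same characteristic polynomial as A) gives
  χ_A(x) = x^4 - 6*x^3 - 11*x^2 + 60*x + 100
which factors as (x - 5)^2*(x + 2)^2. The eigenvalues (with algebraic multiplicities) are λ = -2 with multiplicity 2, λ = 5 with multiplicity 2.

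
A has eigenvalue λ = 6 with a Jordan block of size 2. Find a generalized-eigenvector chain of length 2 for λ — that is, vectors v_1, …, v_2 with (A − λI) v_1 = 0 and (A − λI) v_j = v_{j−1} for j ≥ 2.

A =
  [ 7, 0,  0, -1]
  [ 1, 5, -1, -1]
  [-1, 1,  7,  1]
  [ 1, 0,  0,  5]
A Jordan chain for λ = 6 of length 2:
v_1 = (1, 1, -1, 1)ᵀ
v_2 = (1, 0, 0, 0)ᵀ

Let N = A − (6)·I. We want v_2 with N^2 v_2 = 0 but N^1 v_2 ≠ 0; then v_{j-1} := N · v_j for j = 2, …, 2.

Pick v_2 = (1, 0, 0, 0)ᵀ.
Then v_1 = N · v_2 = (1, 1, -1, 1)ᵀ.

Sanity check: (A − (6)·I) v_1 = (0, 0, 0, 0)ᵀ = 0. ✓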